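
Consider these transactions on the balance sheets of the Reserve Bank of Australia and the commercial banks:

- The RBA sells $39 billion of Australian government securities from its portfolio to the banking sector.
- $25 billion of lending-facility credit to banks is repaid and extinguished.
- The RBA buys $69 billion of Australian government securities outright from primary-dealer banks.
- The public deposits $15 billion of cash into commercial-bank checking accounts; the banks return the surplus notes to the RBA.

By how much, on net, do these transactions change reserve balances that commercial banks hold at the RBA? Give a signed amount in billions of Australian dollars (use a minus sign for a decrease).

OMO sale (to banks) $39 billion: the buying banks pay out of their reserve balances → −$39B.
Discount-window repayment $25 billion: repayment is debited from reserves → −$25B.
OMO purchase (from banks) $69 billion: the RBA pays by crediting reserve accounts → +$69B.
Currency deposit $15 billion: returned notes are swapped for reserve credit → +$15B.
Net: −39 − 25 + 69 + 15 = +$20 billion.

+$20 billion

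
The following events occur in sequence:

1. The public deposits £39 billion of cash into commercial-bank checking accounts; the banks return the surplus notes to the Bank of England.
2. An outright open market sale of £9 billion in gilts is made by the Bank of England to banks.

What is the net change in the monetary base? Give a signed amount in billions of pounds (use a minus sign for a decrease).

-£9 billion

Currency deposit £39 billion: just a shift between currency and reserves — both are base money → 0.
OMO sale (to banks) £9 billion: Bank of England balance sheet contracts → −£9B.
Net: 0 − 9 = -£9 billion.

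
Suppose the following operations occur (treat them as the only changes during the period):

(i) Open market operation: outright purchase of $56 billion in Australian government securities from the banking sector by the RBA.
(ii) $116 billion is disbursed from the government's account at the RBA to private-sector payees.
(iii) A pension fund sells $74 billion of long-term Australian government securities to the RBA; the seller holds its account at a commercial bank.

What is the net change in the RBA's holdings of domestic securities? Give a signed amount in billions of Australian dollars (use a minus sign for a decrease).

+$130 billion

RBA balance sheet:
  Assets:      Securities +$130B
  Liabilities: Bank reserves +$246B, Government deposits −$116B
So the change in the RBA's holdings of domestic securities is +$130 billion.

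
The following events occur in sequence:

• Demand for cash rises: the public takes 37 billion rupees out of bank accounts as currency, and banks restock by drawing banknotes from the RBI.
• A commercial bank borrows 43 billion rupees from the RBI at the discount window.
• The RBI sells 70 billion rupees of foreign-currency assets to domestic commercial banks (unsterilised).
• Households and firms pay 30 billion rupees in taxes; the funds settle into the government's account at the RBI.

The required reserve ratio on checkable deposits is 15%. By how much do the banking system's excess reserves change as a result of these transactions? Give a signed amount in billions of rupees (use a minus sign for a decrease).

Currency withdrawal 37 billion rupees: reserves −37B, deposits −37B.
Discount-window loan 43 billion rupees: reserves +43B, deposits 0.
FX sale 70 billion rupees: reserves −70B, deposits 0.
Government account inflow 30 billion rupees: reserves −30B, deposits −30B.
Totals: Δreserves = −94B, Δdeposits = −67B.
Δrequired reserves = 15% × −67B = −10.05B.
Δexcess reserves = Δreserves − Δrequired = −94B − (−10.05B) = -83.95 billion.

-83.95 billion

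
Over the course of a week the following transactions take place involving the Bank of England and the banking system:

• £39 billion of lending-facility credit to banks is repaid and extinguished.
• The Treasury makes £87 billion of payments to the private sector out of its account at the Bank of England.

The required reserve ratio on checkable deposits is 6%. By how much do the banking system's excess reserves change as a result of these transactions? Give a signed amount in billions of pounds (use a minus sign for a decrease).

+£42.78 billion

Discount-window repayment £39 billion: reserves −£39B, deposits 0.
Government spending £87 billion: reserves +£87B, deposits +£87B.
Totals: Δreserves = +£48B, Δdeposits = +£87B.
Δrequired reserves = 6% × +£87B = +£5.22B.
Δexcess reserves = Δreserves − Δrequired = +£48B − (+£5.22B) = +£42.78 billion.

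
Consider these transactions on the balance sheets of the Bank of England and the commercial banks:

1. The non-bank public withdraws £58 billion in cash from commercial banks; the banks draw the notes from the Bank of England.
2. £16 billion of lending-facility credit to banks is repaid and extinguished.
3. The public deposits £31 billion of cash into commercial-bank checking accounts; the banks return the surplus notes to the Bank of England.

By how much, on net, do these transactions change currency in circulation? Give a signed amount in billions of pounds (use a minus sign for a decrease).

+£27 billion

Bank of England balance sheet:
  Assets:      Loans to banks −£16B
  Liabilities: Bank reserves −£43B, Currency in circulation +£27B
So the change in currency in circulation is +£27 billion.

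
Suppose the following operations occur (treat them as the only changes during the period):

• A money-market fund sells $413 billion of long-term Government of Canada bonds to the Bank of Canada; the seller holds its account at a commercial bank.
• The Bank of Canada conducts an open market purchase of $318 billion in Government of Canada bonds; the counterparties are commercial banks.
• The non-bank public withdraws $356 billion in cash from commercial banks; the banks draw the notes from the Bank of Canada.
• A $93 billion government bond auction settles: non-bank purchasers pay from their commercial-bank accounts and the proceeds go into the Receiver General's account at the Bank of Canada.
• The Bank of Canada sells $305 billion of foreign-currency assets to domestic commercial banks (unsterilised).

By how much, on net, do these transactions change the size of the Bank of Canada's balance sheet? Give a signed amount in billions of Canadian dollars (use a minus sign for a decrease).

+$426 billion

Asset purchase (from non-banks) $413 billion: a Bank of Canada asset is acquired → +$413B.
OMO purchase (from banks) $318 billion: a Bank of Canada asset is acquired → +$318B.
Currency withdrawal $356 billion: only the composition of liabilities changes → 0.
Government account inflow $93 billion: only the composition of liabilities changes → 0.
FX sale $305 billion: a Bank of Canada asset is shed → −$305B.
Net: 413 + 318 + 0 + 0 − 305 = +$426 billion.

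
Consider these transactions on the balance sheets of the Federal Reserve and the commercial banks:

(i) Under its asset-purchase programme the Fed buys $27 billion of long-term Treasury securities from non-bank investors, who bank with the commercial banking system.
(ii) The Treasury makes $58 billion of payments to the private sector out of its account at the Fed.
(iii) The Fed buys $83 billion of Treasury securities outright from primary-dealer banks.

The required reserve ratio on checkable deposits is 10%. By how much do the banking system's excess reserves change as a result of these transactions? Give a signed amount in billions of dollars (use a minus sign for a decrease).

+$159.5 billion

Asset purchase (from non-banks) $27 billion: reserves +$27B, deposits +$27B.
Government spending $58 billion: reserves +$58B, deposits +$58B.
OMO purchase (from banks) $83 billion: reserves +$83B, deposits 0.
Totals: Δreserves = +$168B, Δdeposits = +$85B.
Δrequired reserves = 10% × +$85B = +$8.5B.
Δexcess reserves = Δreserves − Δrequired = +$168B − (+$8.5B) = +$159.5 billion.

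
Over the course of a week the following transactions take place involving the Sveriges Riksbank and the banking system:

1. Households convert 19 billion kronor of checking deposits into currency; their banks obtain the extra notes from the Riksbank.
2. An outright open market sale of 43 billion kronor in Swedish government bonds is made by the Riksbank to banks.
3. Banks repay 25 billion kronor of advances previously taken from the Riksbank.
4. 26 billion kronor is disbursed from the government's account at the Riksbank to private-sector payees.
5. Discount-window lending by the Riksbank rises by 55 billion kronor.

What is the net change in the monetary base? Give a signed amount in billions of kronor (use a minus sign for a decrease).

Currency withdrawal 19 billion kronor: just a shift between currency and reserves — both are base money → 0.
OMO sale (to banks) 43 billion kronor: Riksbank balance sheet contracts → −43B.
Discount-window repayment 25 billion kronor: Riksbank balance sheet contracts → −25B.
Government spending 26 billion kronor: a non-base liability converts back to reserves → +26B.
Discount-window loan 55 billion kronor: Riksbank balance sheet expands → +55B.
Net: 0 − 43 − 25 + 26 + 55 = +13 billion.

+13 billion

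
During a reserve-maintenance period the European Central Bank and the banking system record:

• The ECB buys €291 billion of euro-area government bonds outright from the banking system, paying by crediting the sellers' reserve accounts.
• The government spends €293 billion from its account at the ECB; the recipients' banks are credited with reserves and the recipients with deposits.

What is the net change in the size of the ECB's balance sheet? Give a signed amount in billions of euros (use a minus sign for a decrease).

+€291 billion

ECB balance sheet:
  Assets:      Securities +€291B
  Liabilities: Bank reserves +€584B, Government deposits −€293B
Change in total ECB assets = +€291 billion.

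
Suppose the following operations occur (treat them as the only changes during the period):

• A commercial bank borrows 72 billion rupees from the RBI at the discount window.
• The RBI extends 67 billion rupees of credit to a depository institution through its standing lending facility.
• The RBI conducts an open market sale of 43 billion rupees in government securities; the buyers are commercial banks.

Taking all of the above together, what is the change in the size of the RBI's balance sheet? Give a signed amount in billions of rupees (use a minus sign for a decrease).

RBI balance sheet:
  Assets:      Securities −43B, Loans to banks +139B
  Liabilities: Bank reserves +96B
Commercial banking system:
  Assets:      Reserves at CB +96B, Securities +43B
  Liabilities: Borrowings from CB +139B
Change in total RBI assets = +96 billion.

+96 billion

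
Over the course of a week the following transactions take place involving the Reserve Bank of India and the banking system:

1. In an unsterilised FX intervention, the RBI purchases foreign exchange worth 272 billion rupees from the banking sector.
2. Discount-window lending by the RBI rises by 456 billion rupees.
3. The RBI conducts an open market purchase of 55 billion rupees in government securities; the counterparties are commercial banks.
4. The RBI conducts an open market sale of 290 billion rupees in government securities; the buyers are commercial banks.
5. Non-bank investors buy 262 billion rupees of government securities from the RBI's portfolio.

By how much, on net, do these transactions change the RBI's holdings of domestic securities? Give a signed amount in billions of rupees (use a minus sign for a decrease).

-497 billion

FX purchase 272 billion rupees: the RBI's securities portfolio is untouched → 0.
Discount-window loan 456 billion rupees: the RBI's securities portfolio is untouched → 0.
OMO purchase (from banks) 55 billion rupees: securities added to the RBI's portfolio → +55B.
OMO sale (to banks) 290 billion rupees: securities removed from the RBI's portfolio → −290B.
Asset sale (to non-banks) 262 billion rupees: securities removed from the RBI's portfolio → −262B.
Net: 0 + 0 + 55 − 290 − 262 = -497 billion.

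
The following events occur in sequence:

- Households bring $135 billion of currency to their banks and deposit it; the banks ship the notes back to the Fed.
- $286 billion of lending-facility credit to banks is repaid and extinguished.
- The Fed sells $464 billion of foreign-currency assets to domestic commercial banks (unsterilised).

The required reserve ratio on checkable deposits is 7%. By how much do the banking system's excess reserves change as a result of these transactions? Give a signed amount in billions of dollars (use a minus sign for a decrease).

-$624.45 billion

Currency deposit $135 billion: reserves +$135B, deposits +$135B.
Discount-window repayment $286 billion: reserves −$286B, deposits 0.
FX sale $464 billion: reserves −$464B, deposits 0.
Totals: Δreserves = −$615B, Δdeposits = +$135B.
Δrequired reserves = 7% × +$135B = +$9.45B.
Δexcess reserves = Δreserves − Δrequired = −$615B − (+$9.45B) = -$624.45 billion.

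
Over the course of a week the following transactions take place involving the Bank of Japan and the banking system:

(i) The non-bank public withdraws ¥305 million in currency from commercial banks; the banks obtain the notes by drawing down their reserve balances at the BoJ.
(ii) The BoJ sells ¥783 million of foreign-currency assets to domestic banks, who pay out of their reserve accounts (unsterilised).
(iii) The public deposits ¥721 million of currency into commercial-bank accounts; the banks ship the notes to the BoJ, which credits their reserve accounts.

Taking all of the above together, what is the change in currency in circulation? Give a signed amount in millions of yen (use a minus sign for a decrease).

BoJ balance sheet:
  Assets:      Foreign assets −¥783M
  Liabilities: Bank reserves −¥367M, Currency in circulation −¥416M
So the change in currency in circulation is -¥416 million.

-¥416 million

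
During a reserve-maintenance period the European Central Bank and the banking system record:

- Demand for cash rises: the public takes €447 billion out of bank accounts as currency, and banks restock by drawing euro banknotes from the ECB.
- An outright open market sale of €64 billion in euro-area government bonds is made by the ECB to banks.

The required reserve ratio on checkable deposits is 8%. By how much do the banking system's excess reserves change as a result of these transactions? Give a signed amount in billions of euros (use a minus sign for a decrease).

-€475.24 billion

Currency withdrawal €447 billion: reserves −€447B, deposits −€447B.
OMO sale (to banks) €64 billion: reserves −€64B, deposits 0.
Totals: Δreserves = −€511B, Δdeposits = −€447B.
Δrequired reserves = 8% × −€447B = −€35.76B.
Δexcess reserves = Δreserves − Δrequired = −€511B − (−€35.76B) = -€475.24 billion.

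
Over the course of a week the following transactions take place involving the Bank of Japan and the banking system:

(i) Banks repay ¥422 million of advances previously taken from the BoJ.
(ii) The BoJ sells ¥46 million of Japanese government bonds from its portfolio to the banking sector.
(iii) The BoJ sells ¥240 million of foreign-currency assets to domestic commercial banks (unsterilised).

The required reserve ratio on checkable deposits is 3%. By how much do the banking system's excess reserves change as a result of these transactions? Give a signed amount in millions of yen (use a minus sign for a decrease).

-¥708 million

Discount-window repayment ¥422 million: reserves −¥422M, deposits 0.
OMO sale (to banks) ¥46 million: reserves −¥46M, deposits 0.
FX sale ¥240 million: reserves −¥240M, deposits 0.
Totals: Δreserves = −¥708M, Δdeposits = 0.
Δrequired reserves = 3% × 0 = 0.
Δexcess reserves = Δreserves − Δrequired = −¥708M − (0) = -¥708 million.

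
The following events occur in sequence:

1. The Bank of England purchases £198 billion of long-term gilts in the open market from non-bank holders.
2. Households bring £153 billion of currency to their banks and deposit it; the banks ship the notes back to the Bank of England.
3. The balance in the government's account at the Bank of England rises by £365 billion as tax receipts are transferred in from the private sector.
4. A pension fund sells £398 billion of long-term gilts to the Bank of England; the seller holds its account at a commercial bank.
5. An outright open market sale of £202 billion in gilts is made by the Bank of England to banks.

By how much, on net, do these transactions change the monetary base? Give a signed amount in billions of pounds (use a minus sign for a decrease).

+£29 billion

Asset purchase (from non-banks) £198 billion: Bank of England balance sheet expands → +£198B.
Currency deposit £153 billion: just a shift between currency and reserves — both are base money → 0.
Government account inflow £365 billion: reserves shift to a non-base liability → −£365B.
Asset purchase (from non-banks) £398 billion: Bank of England balance sheet expands → +£398B.
OMO sale (to banks) £202 billion: Bank of England balance sheet contracts → −£202B.
Net: 198 + 0 − 365 + 398 − 202 = +£29 billion.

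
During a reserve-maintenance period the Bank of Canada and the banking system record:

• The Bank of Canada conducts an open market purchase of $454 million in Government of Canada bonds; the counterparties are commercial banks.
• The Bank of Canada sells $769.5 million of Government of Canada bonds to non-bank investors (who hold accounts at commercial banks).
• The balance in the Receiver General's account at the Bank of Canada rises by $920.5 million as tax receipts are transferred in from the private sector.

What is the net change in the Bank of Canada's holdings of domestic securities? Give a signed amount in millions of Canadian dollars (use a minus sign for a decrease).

-$315.5 million

OMO purchase (from banks) $454 million: securities added to the Bank of Canada's portfolio → +$454M.
Asset sale (to non-banks) $769.5 million: securities removed from the Bank of Canada's portfolio → −$769.5M.
Government account inflow $920.5 million: the Bank of Canada's securities portfolio is untouched → 0.
Net: 454 − 769.5 + 0 = -$315.5 million.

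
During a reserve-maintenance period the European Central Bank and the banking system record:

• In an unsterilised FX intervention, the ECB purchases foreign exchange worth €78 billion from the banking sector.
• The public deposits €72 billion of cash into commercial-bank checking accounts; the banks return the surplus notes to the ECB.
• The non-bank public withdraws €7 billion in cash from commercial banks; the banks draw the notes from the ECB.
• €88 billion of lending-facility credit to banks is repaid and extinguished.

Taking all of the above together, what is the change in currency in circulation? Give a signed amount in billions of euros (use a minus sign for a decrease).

ECB balance sheet:
  Assets:      Loans to banks −€88B, Foreign assets +€78B
  Liabilities: Bank reserves +€55B, Currency in circulation −€65B
Commercial banking system:
  Assets:      Reserves at CB +€55B, Foreign assets −€78B
  Liabilities: Checkable deposits +€65B, Borrowings from CB −€88B
So the change in currency in circulation is -€65 billion.

-€65 billion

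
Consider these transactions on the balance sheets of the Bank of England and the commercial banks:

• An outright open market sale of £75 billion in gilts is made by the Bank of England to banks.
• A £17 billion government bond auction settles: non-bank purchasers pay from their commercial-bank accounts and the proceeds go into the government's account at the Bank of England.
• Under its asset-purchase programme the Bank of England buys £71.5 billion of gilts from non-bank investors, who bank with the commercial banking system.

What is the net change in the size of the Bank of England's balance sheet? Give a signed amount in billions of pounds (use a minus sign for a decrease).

-£3.5 billion

OMO sale (to banks) £75 billion: a Bank of England asset is shed → −£75B.
Government account inflow £17 billion: only the composition of liabilities changes → 0.
Asset purchase (from non-banks) £71.5 billion: a Bank of England asset is acquired → +£71.5B.
Net: −75 + 0 + 71.5 = -£3.5 billion.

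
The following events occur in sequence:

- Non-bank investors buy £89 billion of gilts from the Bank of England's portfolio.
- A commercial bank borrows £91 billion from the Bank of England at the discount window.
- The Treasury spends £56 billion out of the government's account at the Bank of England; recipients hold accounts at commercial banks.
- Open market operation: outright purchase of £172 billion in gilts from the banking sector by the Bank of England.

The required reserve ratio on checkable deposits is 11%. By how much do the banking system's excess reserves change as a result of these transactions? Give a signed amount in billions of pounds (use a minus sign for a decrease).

+£233.63 billion

Asset sale (to non-banks) £89 billion: reserves −£89B, deposits −£89B.
Discount-window loan £91 billion: reserves +£91B, deposits 0.
Government spending £56 billion: reserves +£56B, deposits +£56B.
OMO purchase (from banks) £172 billion: reserves +£172B, deposits 0.
Totals: Δreserves = +£230B, Δdeposits = −£33B.
Δrequired reserves = 11% × −£33B = −£3.63B.
Δexcess reserves = Δreserves − Δrequired = +£230B − (−£3.63B) = +£233.63 billion.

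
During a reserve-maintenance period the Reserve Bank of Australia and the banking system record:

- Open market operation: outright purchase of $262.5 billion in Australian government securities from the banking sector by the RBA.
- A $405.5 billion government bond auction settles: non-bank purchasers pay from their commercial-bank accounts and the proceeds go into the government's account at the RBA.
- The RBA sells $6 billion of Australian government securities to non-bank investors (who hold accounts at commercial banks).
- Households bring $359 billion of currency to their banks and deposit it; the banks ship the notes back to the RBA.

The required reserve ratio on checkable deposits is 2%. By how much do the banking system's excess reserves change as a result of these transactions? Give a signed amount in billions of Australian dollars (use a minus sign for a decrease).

+$211.05 billion

OMO purchase (from banks) $262.5 billion: reserves +$262.5B, deposits 0.
Government account inflow $405.5 billion: reserves −$405.5B, deposits −$405.5B.
Asset sale (to non-banks) $6 billion: reserves −$6B, deposits −$6B.
Currency deposit $359 billion: reserves +$359B, deposits +$359B.
Totals: Δreserves = +$210B, Δdeposits = −$52.5B.
Δrequired reserves = 2% × −$52.5B = −$1.05B.
Δexcess reserves = Δreserves − Δrequired = +$210B − (−$1.05B) = +$211.05 billion.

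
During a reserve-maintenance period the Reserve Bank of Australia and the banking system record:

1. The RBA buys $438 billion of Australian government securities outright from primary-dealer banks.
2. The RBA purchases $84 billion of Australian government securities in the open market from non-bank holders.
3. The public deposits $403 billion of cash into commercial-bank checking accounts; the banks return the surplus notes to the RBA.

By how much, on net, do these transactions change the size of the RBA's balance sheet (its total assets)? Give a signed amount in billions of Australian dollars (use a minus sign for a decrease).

RBA balance sheet:
  Assets:      Securities +$522B
  Liabilities: Bank reserves +$925B, Currency in circulation −$403B
Commercial banking system:
  Assets:      Reserves at CB +$925B, Securities −$438B
  Liabilities: Checkable deposits +$487B
Change in total RBA assets = +$522 billion.

+$522 billion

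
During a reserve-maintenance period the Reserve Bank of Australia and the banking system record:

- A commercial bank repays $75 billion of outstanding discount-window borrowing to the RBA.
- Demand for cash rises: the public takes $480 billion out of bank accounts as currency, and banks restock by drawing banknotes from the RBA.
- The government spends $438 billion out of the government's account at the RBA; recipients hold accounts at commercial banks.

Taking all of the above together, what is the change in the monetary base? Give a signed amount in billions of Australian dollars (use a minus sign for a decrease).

Discount-window repayment $75 billion: RBA balance sheet contracts → −$75B.
Currency withdrawal $480 billion: just a shift between currency and reserves — both are base money → 0.
Government spending $438 billion: a non-base liability converts back to reserves → +$438B.
Net: −75 + 0 + 438 = +$363 billion.

+$363 billion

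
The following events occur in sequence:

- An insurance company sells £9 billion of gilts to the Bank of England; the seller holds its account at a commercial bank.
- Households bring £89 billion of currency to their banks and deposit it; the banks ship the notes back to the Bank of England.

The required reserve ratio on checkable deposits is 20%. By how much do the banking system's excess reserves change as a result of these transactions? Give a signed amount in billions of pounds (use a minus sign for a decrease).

+£78.4 billion

Asset purchase (from non-banks) £9 billion: reserves +£9B, deposits +£9B.
Currency deposit £89 billion: reserves +£89B, deposits +£89B.
Totals: Δreserves = +£98B, Δdeposits = +£98B.
Δrequired reserves = 20% × +£98B = +£19.6B.
Δexcess reserves = Δreserves − Δrequired = +£98B − (+£19.6B) = +£78.4 billion.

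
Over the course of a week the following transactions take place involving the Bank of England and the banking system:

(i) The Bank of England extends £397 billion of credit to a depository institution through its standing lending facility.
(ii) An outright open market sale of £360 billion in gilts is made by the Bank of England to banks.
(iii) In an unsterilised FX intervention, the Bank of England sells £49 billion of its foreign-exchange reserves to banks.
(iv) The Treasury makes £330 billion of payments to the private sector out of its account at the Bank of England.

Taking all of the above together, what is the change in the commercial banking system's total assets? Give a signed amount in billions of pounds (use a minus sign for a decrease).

Discount-window loan £397 billion: bank balance sheets expand → +£397B.
OMO sale (to banks) £360 billion: just an asset swap on bank balance sheets → 0.
FX sale £49 billion: just an asset swap on bank balance sheets → 0.
Government spending £330 billion: bank balance sheets expand → +£330B.
Net: 397 + 0 + 0 + 330 = +£727 billion.

+£727 billion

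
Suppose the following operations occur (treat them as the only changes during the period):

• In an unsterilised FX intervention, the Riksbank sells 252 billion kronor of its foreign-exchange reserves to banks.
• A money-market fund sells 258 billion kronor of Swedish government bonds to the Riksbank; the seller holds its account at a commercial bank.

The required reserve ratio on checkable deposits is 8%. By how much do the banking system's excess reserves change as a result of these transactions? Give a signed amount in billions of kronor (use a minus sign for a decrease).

FX sale 252 billion kronor: reserves −252B, deposits 0.
Asset purchase (from non-banks) 258 billion kronor: reserves +258B, deposits +258B.
Totals: Δreserves = +6B, Δdeposits = +258B.
Δrequired reserves = 8% × +258B = +20.64B.
Δexcess reserves = Δreserves − Δrequired = +6B − (+20.64B) = -14.64 billion.

-14.64 billion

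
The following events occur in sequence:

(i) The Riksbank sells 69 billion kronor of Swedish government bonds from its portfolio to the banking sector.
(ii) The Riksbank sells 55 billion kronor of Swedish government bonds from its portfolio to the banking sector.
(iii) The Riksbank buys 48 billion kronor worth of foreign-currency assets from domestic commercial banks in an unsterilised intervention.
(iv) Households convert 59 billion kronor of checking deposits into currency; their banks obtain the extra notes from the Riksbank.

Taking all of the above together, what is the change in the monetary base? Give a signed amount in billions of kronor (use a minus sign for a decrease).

OMO sale (to banks) 69 billion kronor: Riksbank balance sheet contracts → −69B.
OMO sale (to banks) 55 billion kronor: Riksbank balance sheet contracts → −55B.
FX purchase 48 billion kronor: Riksbank balance sheet expands → +48B.
Currency withdrawal 59 billion kronor: just a shift between currency and reserves — both are base money → 0.
Net: −69 − 55 + 48 + 0 = -76 billion.

-76 billion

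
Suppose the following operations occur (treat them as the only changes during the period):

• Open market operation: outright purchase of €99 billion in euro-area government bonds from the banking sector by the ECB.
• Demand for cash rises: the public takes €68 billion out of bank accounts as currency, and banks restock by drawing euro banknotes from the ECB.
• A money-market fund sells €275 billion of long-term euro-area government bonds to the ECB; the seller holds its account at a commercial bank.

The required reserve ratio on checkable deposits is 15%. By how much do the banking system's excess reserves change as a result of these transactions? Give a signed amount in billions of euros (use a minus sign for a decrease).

+€274.95 billion

OMO purchase (from banks) €99 billion: reserves +€99B, deposits 0.
Currency withdrawal €68 billion: reserves −€68B, deposits −€68B.
Asset purchase (from non-banks) €275 billion: reserves +€275B, deposits +€275B.
Totals: Δreserves = +€306B, Δdeposits = +€207B.
Δrequired reserves = 15% × +€207B = +€31.05B.
Δexcess reserves = Δreserves − Δrequired = +€306B − (+€31.05B) = +€274.95 billion.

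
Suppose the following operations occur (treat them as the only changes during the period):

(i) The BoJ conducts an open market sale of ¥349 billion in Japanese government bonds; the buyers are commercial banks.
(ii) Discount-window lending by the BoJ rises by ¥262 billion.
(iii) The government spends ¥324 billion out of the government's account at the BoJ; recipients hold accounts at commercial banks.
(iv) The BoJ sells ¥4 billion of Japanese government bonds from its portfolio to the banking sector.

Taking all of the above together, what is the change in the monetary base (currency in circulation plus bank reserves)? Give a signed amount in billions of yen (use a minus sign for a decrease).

OMO sale (to banks) ¥349 billion: BoJ balance sheet contracts → −¥349B.
Discount-window loan ¥262 billion: BoJ balance sheet expands → +¥262B.
Government spending ¥324 billion: a non-base liability converts back to reserves → +¥324B.
OMO sale (to banks) ¥4 billion: BoJ balance sheet contracts → −¥4B.
Net: −349 + 262 + 324 − 4 = +¥233 billion.

+¥233 billion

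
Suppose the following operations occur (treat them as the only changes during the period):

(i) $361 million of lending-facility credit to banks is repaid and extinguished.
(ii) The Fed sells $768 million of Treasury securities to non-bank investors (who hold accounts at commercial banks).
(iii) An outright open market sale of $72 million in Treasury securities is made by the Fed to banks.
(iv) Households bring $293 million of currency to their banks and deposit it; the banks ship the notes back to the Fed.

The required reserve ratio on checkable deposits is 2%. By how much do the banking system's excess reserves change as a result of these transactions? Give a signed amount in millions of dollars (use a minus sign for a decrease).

Discount-window repayment $361 million: reserves −$361M, deposits 0.
Asset sale (to non-banks) $768 million: reserves −$768M, deposits −$768M.
OMO sale (to banks) $72 million: reserves −$72M, deposits 0.
Currency deposit $293 million: reserves +$293M, deposits +$293M.
Totals: Δreserves = −$908M, Δdeposits = −$475M.
Δrequired reserves = 2% × −$475M = −$9.5M.
Δexcess reserves = Δreserves − Δrequired = −$908M − (−$9.5M) = -$898.5 million.

-$898.5 million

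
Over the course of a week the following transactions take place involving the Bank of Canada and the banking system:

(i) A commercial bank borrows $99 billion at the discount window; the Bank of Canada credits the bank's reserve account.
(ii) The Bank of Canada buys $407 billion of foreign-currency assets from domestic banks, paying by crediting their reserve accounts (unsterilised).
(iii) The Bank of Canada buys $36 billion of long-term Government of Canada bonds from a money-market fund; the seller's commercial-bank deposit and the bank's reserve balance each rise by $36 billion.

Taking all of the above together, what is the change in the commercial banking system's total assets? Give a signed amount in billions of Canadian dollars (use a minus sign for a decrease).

Bank of Canada balance sheet:
  Assets:      Securities +$36B, Loans to banks +$99B, Foreign assets +$407B
  Liabilities: Bank reserves +$542B
Commercial banking system:
  Assets:      Reserves at CB +$542B, Foreign assets −$407B
  Liabilities: Checkable deposits +$36B, Borrowings from CB +$99B
Change in total bank assets = +$135 billion.

+$135 billion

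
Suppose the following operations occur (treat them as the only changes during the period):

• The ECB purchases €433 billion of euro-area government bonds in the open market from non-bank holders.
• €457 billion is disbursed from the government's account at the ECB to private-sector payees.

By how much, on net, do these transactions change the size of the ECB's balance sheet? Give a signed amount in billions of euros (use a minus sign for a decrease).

Asset purchase (from non-banks) €433 billion: an ECB asset is acquired → +€433B.
Government spending €457 billion: only the composition of liabilities changes → 0.
Net: 433 + 0 = +€433 billion.

+€433 billion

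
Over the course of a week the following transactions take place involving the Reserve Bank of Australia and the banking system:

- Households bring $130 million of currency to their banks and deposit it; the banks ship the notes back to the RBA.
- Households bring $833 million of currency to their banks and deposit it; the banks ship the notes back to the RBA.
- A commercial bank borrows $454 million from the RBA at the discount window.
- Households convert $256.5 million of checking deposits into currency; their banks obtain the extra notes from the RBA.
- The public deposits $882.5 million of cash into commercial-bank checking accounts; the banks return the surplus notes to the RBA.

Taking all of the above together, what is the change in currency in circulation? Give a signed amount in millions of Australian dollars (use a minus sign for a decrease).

RBA balance sheet:
  Assets:      Loans to banks +$454M
  Liabilities: Bank reserves +$2043M, Currency in circulation −$1589M
Commercial banking system:
  Assets:      Reserves at CB +$2043M
  Liabilities: Checkable deposits +$1589M, Borrowings from CB +$454M
So the change in currency in circulation is -$1589 million.

-$1589 million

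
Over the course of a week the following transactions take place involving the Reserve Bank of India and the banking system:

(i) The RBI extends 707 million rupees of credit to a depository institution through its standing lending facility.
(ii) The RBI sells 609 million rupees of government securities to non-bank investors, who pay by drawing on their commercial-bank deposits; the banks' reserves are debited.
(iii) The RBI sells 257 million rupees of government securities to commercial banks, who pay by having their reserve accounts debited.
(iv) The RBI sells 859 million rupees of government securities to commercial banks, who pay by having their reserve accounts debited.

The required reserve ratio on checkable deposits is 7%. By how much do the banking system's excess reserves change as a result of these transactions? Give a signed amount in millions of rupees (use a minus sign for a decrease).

Discount-window loan 707 million rupees: reserves +707M, deposits 0.
Asset sale (to non-banks) 609 million rupees: reserves −609M, deposits −609M.
OMO sale (to banks) 257 million rupees: reserves −257M, deposits 0.
OMO sale (to banks) 859 million rupees: reserves −859M, deposits 0.
Totals: Δreserves = −1018M, Δdeposits = −609M.
Δrequired reserves = 7% × −609M = −42.63M.
Δexcess reserves = Δreserves − Δrequired = −1018M − (−42.63M) = -975.37 million.

-975.37 million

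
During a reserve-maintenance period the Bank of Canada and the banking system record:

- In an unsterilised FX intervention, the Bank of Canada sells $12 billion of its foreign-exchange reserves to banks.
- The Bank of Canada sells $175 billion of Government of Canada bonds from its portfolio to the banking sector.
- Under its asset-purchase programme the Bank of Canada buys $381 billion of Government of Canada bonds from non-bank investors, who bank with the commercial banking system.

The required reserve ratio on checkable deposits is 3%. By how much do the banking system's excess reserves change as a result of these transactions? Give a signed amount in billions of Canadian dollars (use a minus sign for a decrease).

FX sale $12 billion: reserves −$12B, deposits 0.
OMO sale (to banks) $175 billion: reserves −$175B, deposits 0.
Asset purchase (from non-banks) $381 billion: reserves +$381B, deposits +$381B.
Totals: Δreserves = +$194B, Δdeposits = +$381B.
Δrequired reserves = 3% × +$381B = +$11.43B.
Δexcess reserves = Δreserves − Δrequired = +$194B − (+$11.43B) = +$182.57 billion.

+$182.57 billion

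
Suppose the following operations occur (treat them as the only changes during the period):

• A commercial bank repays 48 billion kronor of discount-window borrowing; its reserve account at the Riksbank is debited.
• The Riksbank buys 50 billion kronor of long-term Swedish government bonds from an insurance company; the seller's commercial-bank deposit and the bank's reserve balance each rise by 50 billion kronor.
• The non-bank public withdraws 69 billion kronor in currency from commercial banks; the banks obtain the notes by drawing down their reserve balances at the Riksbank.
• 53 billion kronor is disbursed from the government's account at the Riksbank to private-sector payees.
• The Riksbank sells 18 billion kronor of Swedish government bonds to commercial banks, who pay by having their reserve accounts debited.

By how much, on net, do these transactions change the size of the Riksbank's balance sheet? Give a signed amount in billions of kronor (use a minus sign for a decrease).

-16 billion

Discount-window repayment 48 billion kronor: a Riksbank asset is shed → −48B.
Asset purchase (from non-banks) 50 billion kronor: a Riksbank asset is acquired → +50B.
Currency withdrawal 69 billion kronor: only the composition of liabilities changes → 0.
Government spending 53 billion kronor: only the composition of liabilities changes → 0.
OMO sale (to banks) 18 billion kronor: a Riksbank asset is shed → −18B.
Net: −48 + 50 + 0 + 0 − 18 = -16 billion.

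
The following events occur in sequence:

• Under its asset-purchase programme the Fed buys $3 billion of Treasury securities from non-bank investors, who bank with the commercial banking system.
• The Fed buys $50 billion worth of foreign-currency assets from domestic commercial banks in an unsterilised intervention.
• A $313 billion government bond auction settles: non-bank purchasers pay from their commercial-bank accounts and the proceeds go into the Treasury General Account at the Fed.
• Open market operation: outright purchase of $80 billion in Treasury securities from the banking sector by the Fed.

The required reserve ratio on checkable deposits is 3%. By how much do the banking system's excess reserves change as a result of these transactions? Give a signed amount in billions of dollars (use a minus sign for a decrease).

-$170.7 billion

Asset purchase (from non-banks) $3 billion: reserves +$3B, deposits +$3B.
FX purchase $50 billion: reserves +$50B, deposits 0.
Government account inflow $313 billion: reserves −$313B, deposits −$313B.
OMO purchase (from banks) $80 billion: reserves +$80B, deposits 0.
Totals: Δreserves = −$180B, Δdeposits = −$310B.
Δrequired reserves = 3% × −$310B = −$9.3B.
Δexcess reserves = Δreserves − Δrequired = −$180B − (−$9.3B) = -$170.7 billion.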